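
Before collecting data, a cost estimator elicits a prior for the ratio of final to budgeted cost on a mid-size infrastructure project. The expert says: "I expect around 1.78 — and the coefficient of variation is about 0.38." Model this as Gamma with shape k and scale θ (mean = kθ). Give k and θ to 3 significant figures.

For Gamma(k, scale θ): mean = kθ, variance = kθ², so CV = 1/√k.
CV = 0.38, hence k = 1/CV² = 6.93.
Then θ = mean/k = 1.78/6.93 = 0.257.

k ≈ 6.93, θ ≈ 0.257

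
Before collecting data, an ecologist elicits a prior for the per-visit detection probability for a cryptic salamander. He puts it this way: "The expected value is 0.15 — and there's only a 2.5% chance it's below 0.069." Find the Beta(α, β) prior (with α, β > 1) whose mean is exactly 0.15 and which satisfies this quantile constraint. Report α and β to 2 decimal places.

With mean 0.15 fixed, write α = 0.15s, β = 0.85s where s = α+β.
Need P(θ < 0.069) = 0.025 under Beta(0.15s, 0.85s). Normal approximation: (q−m)/√(m(1−m)/s) ≈ z_{0.025} = -1.96, so s ≈ 0.15·0.85·(-1.96)²/(0.069−0.15)² = 74.7.
At s = 74.7: P(θ<0.069) ≈ 0.010. Adjusting to match 0.025 gives s ≈ 54.34.
So α = 0.15·54.34 ≈ 8.15, β = 0.85·54.34 ≈ 46.19.

α ≈ 8.15, β ≈ 46.19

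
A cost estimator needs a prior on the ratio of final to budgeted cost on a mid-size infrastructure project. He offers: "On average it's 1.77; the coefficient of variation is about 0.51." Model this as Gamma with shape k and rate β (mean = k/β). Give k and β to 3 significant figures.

For Gamma(k, rate β): mean = k/β, variance = k/β², so CV = 1/√k.
CV = 0.51, hence k = 1/CV² = 3.84.
Then β = k/mean = 3.84/1.77 = 2.17.

k ≈ 3.84, β ≈ 2.17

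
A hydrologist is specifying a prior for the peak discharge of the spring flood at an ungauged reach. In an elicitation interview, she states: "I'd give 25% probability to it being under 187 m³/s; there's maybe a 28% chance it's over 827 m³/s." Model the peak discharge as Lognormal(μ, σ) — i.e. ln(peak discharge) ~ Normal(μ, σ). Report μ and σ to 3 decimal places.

If T ~ Lognormal(μ,σ) then ln T ~ Normal(μ,σ), so the p-quantile of ln T is μ + z_p·σ.
ln(187) = 5.231 and ln(827) = 6.718; z_{0.25} = -0.6745, z_{0.72} = 0.5828.
σ = (6.718 − 5.231)/(0.5828 − (-0.6745)) = 1.182.
μ = 5.231 − (-0.6745)·1.182 = 6.029.

μ ≈ 6.029, σ ≈ 1.182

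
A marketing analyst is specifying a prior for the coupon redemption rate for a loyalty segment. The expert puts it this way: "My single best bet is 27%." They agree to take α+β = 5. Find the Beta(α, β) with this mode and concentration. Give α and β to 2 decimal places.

α = 1.81, β = 3.19

For α,β > 1 the Beta mode is (α−1)/(α+β−2). With α+β = 5, the mode is (α−1)/3.
Set (α−1)/3 = 0.27 → α = 1 + 0.27·3 = 1.81.
β = 5 − α = 3.19.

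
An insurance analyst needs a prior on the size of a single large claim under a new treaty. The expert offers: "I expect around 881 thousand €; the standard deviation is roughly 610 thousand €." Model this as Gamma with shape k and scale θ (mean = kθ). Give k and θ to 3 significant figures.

k ≈ 2.09, θ ≈ 422

For Gamma(k, scale θ): mean = kθ, variance = kθ², so CV = 1/√k.
CV = SD/mean = 610/881 = 0.6924, hence k = 1/CV² = 2.09.
Then θ = mean/k = 881/2.09 = 422.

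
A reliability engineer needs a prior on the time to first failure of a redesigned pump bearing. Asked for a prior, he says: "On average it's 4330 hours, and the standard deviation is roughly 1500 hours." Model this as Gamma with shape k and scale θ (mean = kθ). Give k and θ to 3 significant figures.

k ≈ 8.33, θ ≈ 520

For Gamma(k, scale θ): mean = kθ, variance = kθ², so CV = 1/√k.
CV = SD/mean = 1500/4330 = 0.3464, hence k = 1/CV² = 8.33.
Then θ = mean/k = 4330/8.33 = 520.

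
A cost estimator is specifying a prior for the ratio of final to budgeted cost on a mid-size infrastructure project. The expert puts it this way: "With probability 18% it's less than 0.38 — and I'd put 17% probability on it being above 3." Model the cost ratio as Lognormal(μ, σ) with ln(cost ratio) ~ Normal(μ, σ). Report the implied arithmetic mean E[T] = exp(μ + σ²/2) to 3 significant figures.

If T ~ Lognormal(μ,σ) then ln T ~ Normal(μ,σ), so the p-quantile of ln T is μ + z_p·σ.
ln(0.38) = -0.9676 and ln(3) = 1.099; z_{0.18} = -0.9154, z_{0.83} = 0.9542.
σ = (1.099 − -0.9676)/(0.9542 − (-0.9154)) = 1.105.
μ = -0.9676 − (-0.9154)·1.105 = 0.044.
E[T] = exp(μ + σ²/2) = exp(0.044 + 0.6107) = 1.92.

E[T] ≈ 1.92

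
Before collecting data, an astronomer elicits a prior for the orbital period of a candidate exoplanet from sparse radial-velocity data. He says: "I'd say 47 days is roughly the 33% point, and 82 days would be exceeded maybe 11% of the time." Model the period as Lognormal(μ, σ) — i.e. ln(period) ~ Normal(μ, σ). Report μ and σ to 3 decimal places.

μ ≈ 3.997, σ ≈ 0.334

If T ~ Lognormal(μ,σ) then ln T ~ Normal(μ,σ), so the p-quantile of ln T is μ + z_p·σ.
ln(47) = 3.85 and ln(82) = 4.407; z_{0.33} = -0.4399, z_{0.89} = 1.227.
σ = (4.407 − 3.85)/(1.227 − (-0.4399)) = 0.334.
μ = 3.85 − (-0.4399)·0.334 = 3.997.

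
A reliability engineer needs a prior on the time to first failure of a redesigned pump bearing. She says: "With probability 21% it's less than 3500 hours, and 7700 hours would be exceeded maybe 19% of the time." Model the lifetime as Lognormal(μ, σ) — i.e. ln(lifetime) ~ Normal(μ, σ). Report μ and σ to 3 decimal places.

If T ~ Lognormal(μ,σ) then ln T ~ Normal(μ,σ), so the p-quantile of ln T is μ + z_p·σ.
ln(3500) = 8.161 and ln(7700) = 8.949; z_{0.21} = -0.8064, z_{0.81} = 0.8779.
σ = (8.949 − 8.161)/(0.8779 − (-0.8064)) = 0.468.
μ = 8.161 − (-0.8064)·0.468 = 8.538.

μ ≈ 8.538, σ ≈ 0.468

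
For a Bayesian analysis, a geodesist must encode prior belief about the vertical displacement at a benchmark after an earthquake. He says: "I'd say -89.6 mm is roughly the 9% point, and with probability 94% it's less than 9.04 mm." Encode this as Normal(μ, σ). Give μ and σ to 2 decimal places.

μ = -43.93, σ = 34.07

For Normal(μ,σ), the p-quantile is μ + z_p·σ. Here z_{0.09} = -1.341, z_{0.94} = 1.555.
So -89.6 = μ − 1.341σ and 9.04 = μ + 1.555σ.
Subtracting: σ = (9.04 − -89.6)/(1.555 − (-1.341)) = 34.07.
Then μ = -89.6 − (-1.341)·34.07 = -43.93.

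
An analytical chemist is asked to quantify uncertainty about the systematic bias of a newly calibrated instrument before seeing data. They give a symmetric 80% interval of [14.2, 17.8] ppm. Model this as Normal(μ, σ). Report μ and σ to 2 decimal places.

A symmetric 80% interval runs μ ± z·σ with z = 1.282.
Half-width = 1.8, so σ = 1.8/1.282 = 1.40.
μ is the interval midpoint, 16.00.

μ = 16.00, σ = 1.40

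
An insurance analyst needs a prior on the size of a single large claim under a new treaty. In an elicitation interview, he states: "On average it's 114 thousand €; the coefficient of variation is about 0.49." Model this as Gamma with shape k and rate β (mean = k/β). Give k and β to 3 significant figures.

For Gamma(k, rate β): mean = k/β, variance = k/β², so CV = 1/√k.
CV = 0.49, hence k = 1/CV² = 4.16.
Then β = k/mean = 4.16/114 = 0.0365.

k ≈ 4.16, β ≈ 0.0365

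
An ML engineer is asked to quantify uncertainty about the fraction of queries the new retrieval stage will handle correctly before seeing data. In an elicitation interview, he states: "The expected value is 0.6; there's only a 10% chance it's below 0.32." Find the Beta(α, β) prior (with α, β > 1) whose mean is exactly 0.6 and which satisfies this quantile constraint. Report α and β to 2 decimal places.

α ≈ 2.99, β ≈ 1.99

With mean 0.6 fixed, write α = 0.6s, β = 0.4s where s = α+β.
Need P(θ < 0.32) = 0.1 under Beta(0.6s, 0.4s). Normal approximation: (q−m)/√(m(1−m)/s) ≈ z_{0.1} = -1.28, so s ≈ 0.6·0.4·(-1.28)²/(0.32−0.6)² = 5.0.
At s = 5.0: P(θ<0.32) ≈ 0.099. Adjusting to match 0.1 gives s ≈ 4.98.
So α = 0.6·4.98 ≈ 2.99, β = 0.4·4.98 ≈ 1.99.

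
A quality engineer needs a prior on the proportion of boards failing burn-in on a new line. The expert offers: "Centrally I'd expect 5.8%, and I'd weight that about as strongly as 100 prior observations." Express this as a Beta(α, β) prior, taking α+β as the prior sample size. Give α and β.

α = 5.8, β = 94.2

Under the effective-sample-size interpretation, Beta(α, β) has prior mean α/(α+β) and prior sample size α+β.
So α+β = 100 and α/(α+β) = 0.058, giving α = 0.058·100 = 5.8 and β = 100 − 5.8 = 94.2.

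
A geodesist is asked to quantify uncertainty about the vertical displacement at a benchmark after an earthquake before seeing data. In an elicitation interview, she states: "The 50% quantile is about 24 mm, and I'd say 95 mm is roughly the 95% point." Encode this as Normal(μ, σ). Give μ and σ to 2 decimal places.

For Normal(μ,σ), the p-quantile is μ + z_p·σ. Here z_{0.5} = 0, z_{0.95} = 1.645.
So 24 = μ + 0σ and 95 = μ + 1.645σ.
Subtracting: σ = (95 − 24)/(1.645 − (0)) = 43.16.
Then μ = 24 − (0)·43.16 = 24.00.

μ = 24.00, σ = 43.16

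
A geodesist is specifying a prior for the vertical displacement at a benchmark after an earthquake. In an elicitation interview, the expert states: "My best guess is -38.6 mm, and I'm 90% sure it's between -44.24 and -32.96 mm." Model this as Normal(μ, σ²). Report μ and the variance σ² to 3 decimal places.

μ = -38.600, σ² = 11.757

A symmetric 90% interval runs μ ± z·σ with z = 1.645.
Half-width = 5.64, so σ = 5.64/1.645 = 3.4289 and σ² = 11.757.
μ is the stated best guess, -38.600.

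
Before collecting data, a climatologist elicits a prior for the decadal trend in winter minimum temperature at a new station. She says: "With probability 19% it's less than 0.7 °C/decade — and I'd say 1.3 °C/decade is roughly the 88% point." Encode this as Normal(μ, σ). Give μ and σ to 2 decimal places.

μ = 0.96, σ = 0.29

For Normal(μ,σ), the p-quantile is μ + z_p·σ. Here z_{0.19} = -0.8779, z_{0.88} = 1.175.
So 0.7 = μ − 0.8779σ and 1.3 = μ + 1.175σ.
Subtracting: σ = (1.3 − 0.7)/(1.175 − (-0.8779)) = 0.29.
Then μ = 0.7 − (-0.8779)·0.29 = 0.96.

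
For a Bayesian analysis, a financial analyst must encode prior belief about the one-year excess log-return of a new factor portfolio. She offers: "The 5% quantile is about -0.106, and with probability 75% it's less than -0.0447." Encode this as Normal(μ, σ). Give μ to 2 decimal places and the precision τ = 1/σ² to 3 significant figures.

The p-quantile of Normal(μ,σ) is μ + z_p·σ, with z_{0.05} = -1.645 and z_{0.75} = 0.6745.
Eliminate σ: μ = (z₂·x₁ − z₁·x₂)/(z₂ − z₁) = (0.6745·-0.106 − (-1.645)·-0.0447)/2.319 = -0.06.
Then σ = (x₂ − x₁)/(z₂ − z₁) = (-0.0447 − -0.106)/2.319 = 0.03.
Precision τ = 1/σ² = 1/0.02643² = 1430.

μ = -0.06, τ = 1430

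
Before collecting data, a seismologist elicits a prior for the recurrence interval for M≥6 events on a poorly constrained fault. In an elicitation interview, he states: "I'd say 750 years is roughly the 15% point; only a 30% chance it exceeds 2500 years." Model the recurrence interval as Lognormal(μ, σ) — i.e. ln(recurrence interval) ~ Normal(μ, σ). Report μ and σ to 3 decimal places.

μ ≈ 7.420, σ ≈ 0.771

If T ~ Lognormal(μ,σ) then ln T ~ Normal(μ,σ), so the p-quantile of ln T is μ + z_p·σ.
ln(750) = 6.62 and ln(2500) = 7.824; z_{0.15} = -1.036, z_{0.7} = 0.5244.
σ = (7.824 − 6.62)/(0.5244 − (-1.036)) = 0.771.
μ = 6.62 − (-1.036)·0.771 = 7.420.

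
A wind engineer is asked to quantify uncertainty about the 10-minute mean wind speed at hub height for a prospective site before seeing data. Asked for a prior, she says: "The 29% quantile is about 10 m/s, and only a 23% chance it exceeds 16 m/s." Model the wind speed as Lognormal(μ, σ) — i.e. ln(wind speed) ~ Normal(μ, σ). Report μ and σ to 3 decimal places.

If T ~ Lognormal(μ,σ) then ln T ~ Normal(μ,σ), so the p-quantile of ln T is μ + z_p·σ.
ln(10) = 2.303 and ln(16) = 2.773; z_{0.29} = -0.5534, z_{0.77} = 0.7388.
σ = (2.773 − 2.303)/(0.7388 − (-0.5534)) = 0.364.
μ = 2.303 − (-0.5534)·0.364 = 2.504.

μ ≈ 2.504, σ ≈ 0.364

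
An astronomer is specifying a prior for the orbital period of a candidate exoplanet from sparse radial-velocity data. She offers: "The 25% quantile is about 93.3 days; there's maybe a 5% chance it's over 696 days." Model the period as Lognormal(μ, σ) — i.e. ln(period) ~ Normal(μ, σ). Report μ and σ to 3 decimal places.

μ ≈ 5.120, σ ≈ 0.866

If T ~ Lognormal(μ,σ) then ln T ~ Normal(μ,σ), so the p-quantile of ln T is μ + z_p·σ.
ln(93.3) = 4.536 and ln(696) = 6.545; z_{0.25} = -0.6745, z_{0.95} = 1.645.
σ = (6.545 − 4.536)/(1.645 − (-0.6745)) = 0.866.
μ = 4.536 − (-0.6745)·0.866 = 5.120.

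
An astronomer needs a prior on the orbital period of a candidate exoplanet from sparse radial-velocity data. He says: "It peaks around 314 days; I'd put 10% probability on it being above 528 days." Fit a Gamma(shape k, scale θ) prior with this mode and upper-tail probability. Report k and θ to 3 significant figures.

Gamma(k,θ) with k>1 has mode (k−1)θ, so θ = 314/(k−1).
Need P(X < 528) = 0.9 with θ tied to k this way. Start at k = 2, θ = 314: P(X<528) ≈ 0.501.
Too low — raise k to concentrate. Iterating converges to k ≈ 8.
Then θ = 314/(8−1) ≈ 44.9.

k ≈ 8, θ ≈ 44.9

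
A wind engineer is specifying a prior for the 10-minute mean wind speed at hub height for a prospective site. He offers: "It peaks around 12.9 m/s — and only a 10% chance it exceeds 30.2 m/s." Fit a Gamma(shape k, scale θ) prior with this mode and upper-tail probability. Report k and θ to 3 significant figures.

Gamma(k,θ) with k>1 has mode (k−1)θ, so θ = 12.9/(k−1).
Need P(X < 30.2) = 0.9 with θ tied to k this way. Start at k = 2, θ = 12.9: P(X<30.2) ≈ 0.679.
Too low — raise k to concentrate. Iterating converges to k ≈ 3.66.
Then θ = 12.9/(3.66−1) ≈ 4.85.

k ≈ 3.66, θ ≈ 4.85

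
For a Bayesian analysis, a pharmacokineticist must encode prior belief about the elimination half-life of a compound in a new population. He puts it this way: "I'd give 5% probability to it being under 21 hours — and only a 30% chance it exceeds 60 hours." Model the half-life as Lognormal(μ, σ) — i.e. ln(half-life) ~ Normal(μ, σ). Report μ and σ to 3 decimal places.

μ ≈ 3.841, σ ≈ 0.484

If T ~ Lognormal(μ,σ) then ln T ~ Normal(μ,σ), so the p-quantile of ln T is μ + z_p·σ.
ln(21) = 3.045 and ln(60) = 4.094; z_{0.05} = -1.645, z_{0.7} = 0.5244.
σ = (4.094 − 3.045)/(0.5244 − (-1.645)) = 0.484.
μ = 3.045 − (-1.645)·0.484 = 3.841.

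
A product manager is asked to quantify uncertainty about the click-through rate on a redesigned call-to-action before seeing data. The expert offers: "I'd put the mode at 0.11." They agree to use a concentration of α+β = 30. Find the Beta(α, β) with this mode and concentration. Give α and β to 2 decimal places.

α = 4.08, β = 25.92

For α,β > 1 the Beta mode is (α−1)/(α+β−2). With α+β = 30, the mode is (α−1)/28.
Set (α−1)/28 = 0.11 → α = 1 + 0.11·28 = 4.08.
β = 30 − α = 25.92.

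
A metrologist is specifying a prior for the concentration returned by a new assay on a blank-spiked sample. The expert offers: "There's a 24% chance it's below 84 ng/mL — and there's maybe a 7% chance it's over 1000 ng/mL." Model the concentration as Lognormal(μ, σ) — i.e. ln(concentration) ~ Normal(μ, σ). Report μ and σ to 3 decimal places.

μ ≈ 5.233, σ ≈ 1.135

If T ~ Lognormal(μ,σ) then ln T ~ Normal(μ,σ), so the p-quantile of ln T is μ + z_p·σ.
ln(84) = 4.431 and ln(1000) = 6.908; z_{0.24} = -0.7063, z_{0.93} = 1.476.
σ = (6.908 − 4.431)/(1.476 − (-0.7063)) = 1.135.
μ = 4.431 − (-0.7063)·1.135 = 5.233.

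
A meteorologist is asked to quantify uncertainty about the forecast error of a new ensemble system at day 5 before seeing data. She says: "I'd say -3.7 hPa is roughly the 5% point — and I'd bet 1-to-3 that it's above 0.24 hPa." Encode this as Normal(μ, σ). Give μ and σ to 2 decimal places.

μ = -0.91, σ = 1.70

The p-quantile of Normal(μ,σ) is μ + z_p·σ, with z_{0.05} = -1.645 and z_{0.75} = 0.6745.
Eliminate σ: μ = (z₂·x₁ − z₁·x₂)/(z₂ − z₁) = (0.6745·-3.7 − (-1.645)·0.24)/2.319 = -0.91.
Then σ = (x₂ − x₁)/(z₂ − z₁) = (0.24 − -3.7)/2.319 = 1.70.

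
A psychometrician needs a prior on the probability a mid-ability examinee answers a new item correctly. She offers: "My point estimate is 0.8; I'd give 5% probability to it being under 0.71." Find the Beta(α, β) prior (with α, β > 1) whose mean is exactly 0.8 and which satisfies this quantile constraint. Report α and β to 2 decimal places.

With mean 0.8 fixed, write α = 0.8s, β = 0.2s where s = α+β.
Need P(θ < 0.71) = 0.05 under Beta(0.8s, 0.2s). Normal approximation: (q−m)/√(m(1−m)/s) ≈ z_{0.05} = -1.64, so s ≈ 0.8·0.2·(-1.64)²/(0.71−0.8)² = 53.4.
At s = 53.4: P(θ<0.71) ≈ 0.059. Adjusting to match 0.05 gives s ≈ 59.59.
So α = 0.8·59.59 ≈ 47.68, β = 0.2·59.59 ≈ 11.92.

α ≈ 47.68, β ≈ 11.92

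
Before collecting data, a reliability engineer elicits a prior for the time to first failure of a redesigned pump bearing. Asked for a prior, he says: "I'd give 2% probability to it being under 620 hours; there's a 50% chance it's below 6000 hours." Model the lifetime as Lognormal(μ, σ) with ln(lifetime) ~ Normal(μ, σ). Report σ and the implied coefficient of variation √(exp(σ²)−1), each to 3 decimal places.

If T ~ Lognormal(μ,σ) then ln T ~ Normal(μ,σ), so the p-quantile of ln T is μ + z_p·σ.
ln(620) = 6.43 and ln(6000) = 8.7; z_{0.02} = -2.054, z_{0.5} = 0.
σ = (8.7 − 6.43)/(0 − (-2.054)) = 1.105.
μ = 6.43 − (-2.054)·1.105 = 8.700.
CV = √(exp(σ²)−1) = √(exp(1.2215)−1) = 1.547.

σ ≈ 1.105, CV ≈ 1.547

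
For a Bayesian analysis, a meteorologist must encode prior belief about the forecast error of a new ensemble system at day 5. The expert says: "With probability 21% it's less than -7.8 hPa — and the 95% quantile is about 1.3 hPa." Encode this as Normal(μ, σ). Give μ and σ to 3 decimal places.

For Normal(μ,σ), the p-quantile is μ + z_p·σ. Here z_{0.21} = -0.8064, z_{0.95} = 1.645.
So -7.8 = μ − 0.8064σ and 1.3 = μ + 1.645σ.
Subtracting: σ = (1.3 − -7.8)/(1.645 − (-0.8064)) = 3.712.
Then μ = -7.8 − (-0.8064)·3.712 = -4.806.

μ = -4.806, σ = 3.712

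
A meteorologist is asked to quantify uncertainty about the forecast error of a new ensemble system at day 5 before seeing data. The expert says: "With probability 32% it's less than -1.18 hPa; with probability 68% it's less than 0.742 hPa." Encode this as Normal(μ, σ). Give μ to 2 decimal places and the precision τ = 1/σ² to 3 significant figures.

The p-quantile of Normal(μ,σ) is μ + z_p·σ, with z_{0.32} = -0.4677 and z_{0.68} = 0.4677.
Eliminate σ: μ = (z₂·x₁ − z₁·x₂)/(z₂ − z₁) = (0.4677·-1.18 − (-0.4677)·0.742)/0.9354 = -0.22.
Then σ = (x₂ − x₁)/(z₂ − z₁) = (0.742 − -1.18)/0.9354 = 2.05.
Precision τ = 1/σ² = 1/2.055² = 0.237.

μ = -0.22, τ = 0.237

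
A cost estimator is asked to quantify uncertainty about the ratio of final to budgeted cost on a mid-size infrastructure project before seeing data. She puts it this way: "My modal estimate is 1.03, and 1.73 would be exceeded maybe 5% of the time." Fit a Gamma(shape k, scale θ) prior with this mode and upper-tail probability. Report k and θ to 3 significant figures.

k ≈ 11.4, θ ≈ 0.0992

Gamma(k,θ) with k>1 has mode (k−1)θ, so θ = 1.03/(k−1).
Need P(X < 1.73) = 0.95 with θ tied to k this way. Start at k = 2, θ = 1.03: P(X<1.73) ≈ 0.500.
Too low — raise k to concentrate. Iterating converges to k ≈ 11.4.
Then θ = 1.03/(11.4−1) ≈ 0.0992.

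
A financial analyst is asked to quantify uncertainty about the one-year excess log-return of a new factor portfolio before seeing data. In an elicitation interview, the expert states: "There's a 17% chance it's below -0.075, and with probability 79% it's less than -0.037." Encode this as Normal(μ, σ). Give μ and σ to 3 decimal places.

μ = -0.054, σ = 0.022

The p-quantile of Normal(μ,σ) is μ + z_p·σ, with z_{0.17} = -0.9542 and z_{0.79} = 0.8064.
Eliminate σ: μ = (z₂·x₁ − z₁·x₂)/(z₂ − z₁) = (0.8064·-0.075 − (-0.9542)·-0.037)/1.761 = -0.054.
Then σ = (x₂ − x₁)/(z₂ − z₁) = (-0.037 − -0.075)/1.761 = 0.022.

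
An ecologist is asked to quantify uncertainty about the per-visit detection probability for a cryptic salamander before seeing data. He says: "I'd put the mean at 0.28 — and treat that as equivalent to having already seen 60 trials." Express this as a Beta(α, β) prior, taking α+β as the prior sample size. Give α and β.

α = 16.8, β = 43.2

Under the effective-sample-size interpretation, Beta(α, β) has prior mean α/(α+β) and prior sample size α+β.
So α+β = 60 and α/(α+β) = 0.28, giving α = 0.28·60 = 16.8 and β = 60 − 16.8 = 43.2.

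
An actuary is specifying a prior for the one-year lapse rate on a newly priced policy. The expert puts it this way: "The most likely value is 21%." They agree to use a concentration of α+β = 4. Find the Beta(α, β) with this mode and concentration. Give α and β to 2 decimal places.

α = 1.42, β = 2.58

For α,β > 1 the Beta mode is (α−1)/(α+β−2). With α+β = 4, the mode is (α−1)/2.
Set (α−1)/2 = 0.21 → α = 1 + 0.21·2 = 1.42.
β = 4 − α = 2.58.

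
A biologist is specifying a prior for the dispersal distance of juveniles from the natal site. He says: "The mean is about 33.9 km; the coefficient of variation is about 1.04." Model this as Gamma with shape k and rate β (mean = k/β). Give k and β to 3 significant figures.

For Gamma(k, rate β): mean = k/β, variance = k/β², so CV = 1/√k.
CV = 1.04, hence k = 1/CV² = 0.925.
Then β = k/mean = 0.925/33.9 = 0.0273.

k ≈ 0.925, β ≈ 0.0273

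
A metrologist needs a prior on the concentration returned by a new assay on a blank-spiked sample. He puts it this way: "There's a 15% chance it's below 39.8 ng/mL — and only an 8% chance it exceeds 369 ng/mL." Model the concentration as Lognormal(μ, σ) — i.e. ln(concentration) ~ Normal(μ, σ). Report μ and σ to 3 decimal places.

If T ~ Lognormal(μ,σ) then ln T ~ Normal(μ,σ), so the p-quantile of ln T is μ + z_p·σ.
ln(39.8) = 3.684 and ln(369) = 5.911; z_{0.15} = -1.036, z_{0.92} = 1.405.
σ = (5.911 − 3.684)/(1.405 − (-1.036)) = 0.912.
μ = 3.684 − (-1.036)·0.912 = 4.629.

μ ≈ 4.629, σ ≈ 0.912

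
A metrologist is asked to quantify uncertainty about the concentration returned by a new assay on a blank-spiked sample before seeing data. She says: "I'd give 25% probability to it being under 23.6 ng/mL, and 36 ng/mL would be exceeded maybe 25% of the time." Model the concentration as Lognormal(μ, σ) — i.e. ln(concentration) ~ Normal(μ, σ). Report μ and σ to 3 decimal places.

μ ≈ 3.372, σ ≈ 0.313

If T ~ Lognormal(μ,σ) then ln T ~ Normal(μ,σ), so the p-quantile of ln T is μ + z_p·σ.
ln(23.6) = 3.161 and ln(36) = 3.584; z_{0.25} = -0.6745, z_{0.75} = 0.6745.
σ = (3.584 − 3.161)/(0.6745 − (-0.6745)) = 0.313.
μ = 3.161 − (-0.6745)·0.313 = 3.372.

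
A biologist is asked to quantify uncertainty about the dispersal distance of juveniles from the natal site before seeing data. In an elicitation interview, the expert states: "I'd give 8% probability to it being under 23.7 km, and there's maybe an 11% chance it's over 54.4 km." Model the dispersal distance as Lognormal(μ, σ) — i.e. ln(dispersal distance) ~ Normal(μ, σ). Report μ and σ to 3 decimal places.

μ ≈ 3.609, σ ≈ 0.316

If T ~ Lognormal(μ,σ) then ln T ~ Normal(μ,σ), so the p-quantile of ln T is μ + z_p·σ.
ln(23.7) = 3.165 and ln(54.4) = 3.996; z_{0.08} = -1.405, z_{0.89} = 1.227.
σ = (3.996 − 3.165)/(1.227 − (-1.405)) = 0.316.
μ = 3.165 − (-1.405)·0.316 = 3.609.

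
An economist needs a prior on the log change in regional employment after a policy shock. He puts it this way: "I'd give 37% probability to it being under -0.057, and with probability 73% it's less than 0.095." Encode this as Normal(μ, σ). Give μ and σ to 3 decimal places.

μ = -0.004, σ = 0.161

For Normal(μ,σ), the p-quantile is μ + z_p·σ. Here z_{0.37} = -0.3319, z_{0.73} = 0.6128.
So -0.057 = μ − 0.3319σ and 0.095 = μ + 0.6128σ.
Subtracting: σ = (0.095 − -0.057)/(0.6128 − (-0.3319)) = 0.161.
Then μ = -0.057 − (-0.3319)·0.161 = -0.004.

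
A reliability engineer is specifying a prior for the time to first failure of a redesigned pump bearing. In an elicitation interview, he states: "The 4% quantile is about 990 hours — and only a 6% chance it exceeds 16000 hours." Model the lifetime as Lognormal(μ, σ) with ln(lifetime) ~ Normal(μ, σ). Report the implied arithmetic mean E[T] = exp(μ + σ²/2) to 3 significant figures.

E[T] ≈ 6160 hours

If T ~ Lognormal(μ,σ) then ln T ~ Normal(μ,σ), so the p-quantile of ln T is μ + z_p·σ.
ln(990) = 6.898 and ln(16000) = 9.68; z_{0.04} = -1.751, z_{0.94} = 1.555.
σ = (9.68 − 6.898)/(1.555 − (-1.751)) = 0.842.
μ = 6.898 − (-1.751)·0.842 = 8.371.
E[T] = exp(μ + σ²/2) = exp(8.371 + 0.3543) = 6160 hours.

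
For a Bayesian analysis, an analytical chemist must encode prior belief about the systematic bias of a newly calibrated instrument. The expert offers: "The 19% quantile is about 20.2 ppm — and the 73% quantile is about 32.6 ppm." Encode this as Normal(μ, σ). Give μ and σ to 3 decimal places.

μ = 27.503, σ = 8.318

The p-quantile of Normal(μ,σ) is μ + z_p·σ, with z_{0.19} = -0.8779 and z_{0.73} = 0.6128.
Eliminate σ: μ = (z₂·x₁ − z₁·x₂)/(z₂ − z₁) = (0.6128·20.2 − (-0.8779)·32.6)/1.491 = 27.503.
Then σ = (x₂ − x₁)/(z₂ − z₁) = (32.6 − 20.2)/1.491 = 8.318.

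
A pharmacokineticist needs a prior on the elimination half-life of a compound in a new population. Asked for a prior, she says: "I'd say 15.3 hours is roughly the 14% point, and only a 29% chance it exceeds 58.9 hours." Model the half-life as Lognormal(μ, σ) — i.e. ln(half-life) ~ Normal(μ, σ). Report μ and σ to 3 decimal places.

If T ~ Lognormal(μ,σ) then ln T ~ Normal(μ,σ), so the p-quantile of ln T is μ + z_p·σ.
ln(15.3) = 2.728 and ln(58.9) = 4.076; z_{0.14} = -1.08, z_{0.71} = 0.5534.
σ = (4.076 − 2.728)/(0.5534 − (-1.08)) = 0.825.
μ = 2.728 − (-1.08)·0.825 = 3.619.

μ ≈ 3.619, σ ≈ 0.825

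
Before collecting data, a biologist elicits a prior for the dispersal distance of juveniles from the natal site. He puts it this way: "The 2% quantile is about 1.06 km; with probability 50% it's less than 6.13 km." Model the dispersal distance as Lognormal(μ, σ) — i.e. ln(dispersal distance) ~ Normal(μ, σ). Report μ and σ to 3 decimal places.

μ ≈ 1.813, σ ≈ 0.854

If T ~ Lognormal(μ,σ) then ln T ~ Normal(μ,σ), so the p-quantile of ln T is μ + z_p·σ.
ln(1.06) = 0.05827 and ln(6.13) = 1.813; z_{0.02} = -2.054, z_{0.5} = 0.
σ = (1.813 − 0.05827)/(0 − (-2.054)) = 0.854.
μ = 0.05827 − (-2.054)·0.854 = 1.813.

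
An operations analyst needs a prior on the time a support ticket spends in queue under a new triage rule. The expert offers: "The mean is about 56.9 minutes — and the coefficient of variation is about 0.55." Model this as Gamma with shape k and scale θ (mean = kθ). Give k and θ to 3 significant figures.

For Gamma(k, scale θ): mean = kθ, variance = kθ², so CV = 1/√k.
CV = 0.55, hence k = 1/CV² = 3.31.
Then θ = mean/k = 56.9/3.31 = 17.2.

k ≈ 3.31, θ ≈ 17.2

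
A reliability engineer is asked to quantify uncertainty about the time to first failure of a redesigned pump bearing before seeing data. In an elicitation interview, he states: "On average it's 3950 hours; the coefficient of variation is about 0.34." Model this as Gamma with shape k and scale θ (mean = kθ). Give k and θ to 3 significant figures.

For Gamma(k, scale θ): mean = kθ, variance = kθ², so CV = 1/√k.
CV = 0.34, hence k = 1/CV² = 8.65.
Then θ = mean/k = 3950/8.65 = 457.

k ≈ 8.65, θ ≈ 457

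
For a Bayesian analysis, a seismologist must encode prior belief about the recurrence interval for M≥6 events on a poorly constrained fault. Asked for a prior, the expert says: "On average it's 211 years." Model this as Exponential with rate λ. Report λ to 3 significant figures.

λ ≈ 0.00474

Exponential mean = 1/λ, so λ = 1/211.0 = 0.00474.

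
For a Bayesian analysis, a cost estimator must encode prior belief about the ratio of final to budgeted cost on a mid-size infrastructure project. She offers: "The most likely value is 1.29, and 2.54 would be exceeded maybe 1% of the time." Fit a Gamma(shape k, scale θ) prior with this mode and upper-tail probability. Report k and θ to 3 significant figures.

Gamma(k,θ) with k>1 has mode (k−1)θ, so θ = 1.29/(k−1).
Need P(X < 2.54) = 0.99 with θ tied to k this way. Start at k = 2, θ = 1.29: P(X<2.54) ≈ 0.586.
Too low — raise k to concentrate. Iterating converges to k ≈ 11.7.
Then θ = 1.29/(11.7−1) ≈ 0.12.

k ≈ 11.7, θ ≈ 0.12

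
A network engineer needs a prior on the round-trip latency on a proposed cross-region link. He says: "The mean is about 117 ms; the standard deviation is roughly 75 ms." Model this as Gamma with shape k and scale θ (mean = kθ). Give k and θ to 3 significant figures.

k ≈ 2.43, θ ≈ 48.1

For Gamma(k, scale θ): mean = kθ, variance = kθ², so CV = 1/√k.
CV = SD/mean = 75/117 = 0.641, hence k = 1/CV² = 2.43.
Then θ = mean/k = 117/2.43 = 48.1.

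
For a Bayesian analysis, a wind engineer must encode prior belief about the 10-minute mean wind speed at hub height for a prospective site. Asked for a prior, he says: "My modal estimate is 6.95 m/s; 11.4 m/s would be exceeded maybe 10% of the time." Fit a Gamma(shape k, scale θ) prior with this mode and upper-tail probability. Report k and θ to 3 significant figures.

k ≈ 8.7, θ ≈ 0.903

Gamma(k,θ) with k>1 has mode (k−1)θ, so θ = 6.95/(k−1).
Need P(X < 11.4) = 0.9 with θ tied to k this way. Start at k = 2, θ = 6.95: P(X<11.4) ≈ 0.488.
Too low — raise k to concentrate. Iterating converges to k ≈ 8.7.
Then θ = 6.95/(8.7−1) ≈ 0.903.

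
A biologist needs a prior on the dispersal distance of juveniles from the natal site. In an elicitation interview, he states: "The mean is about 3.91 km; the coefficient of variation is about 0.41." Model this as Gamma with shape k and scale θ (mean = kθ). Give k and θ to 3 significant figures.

For Gamma(k, scale θ): mean = kθ, variance = kθ², so CV = 1/√k.
CV = 0.41, hence k = 1/CV² = 5.95.
Then θ = mean/k = 3.91/5.95 = 0.657.

k ≈ 5.95, θ ≈ 0.657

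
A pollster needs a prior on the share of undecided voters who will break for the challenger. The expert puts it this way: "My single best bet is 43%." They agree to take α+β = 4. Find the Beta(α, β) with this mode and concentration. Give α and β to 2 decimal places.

For α,β > 1 the Beta mode is (α−1)/(α+β−2). With α+β = 4, the mode is (α−1)/2.
Set (α−1)/2 = 0.43 → α = 1 + 0.43·2 = 1.86.
β = 4 − α = 2.14.

α = 1.86, β = 2.14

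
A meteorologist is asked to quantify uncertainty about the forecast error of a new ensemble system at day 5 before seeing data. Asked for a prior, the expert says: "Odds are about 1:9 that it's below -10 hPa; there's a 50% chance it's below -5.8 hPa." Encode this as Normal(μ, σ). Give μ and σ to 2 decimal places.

For Normal(μ,σ), the p-quantile is μ + z_p·σ. Here z_{0.1} = -1.282, z_{0.5} = 0.
So -10 = μ − 1.282σ and -5.8 = μ + 0σ.
Subtracting: σ = (-5.8 − -10)/(0 − (-1.282)) = 3.28.
Then μ = -10 − (-1.282)·3.28 = -5.80.

μ = -5.80, σ = 3.28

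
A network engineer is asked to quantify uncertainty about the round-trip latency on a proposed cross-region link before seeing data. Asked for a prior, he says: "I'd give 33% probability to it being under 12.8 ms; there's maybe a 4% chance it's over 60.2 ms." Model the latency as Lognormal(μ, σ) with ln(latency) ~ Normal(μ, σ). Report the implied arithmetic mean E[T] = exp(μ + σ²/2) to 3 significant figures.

E[T] ≈ 22.4 ms

If T ~ Lognormal(μ,σ) then ln T ~ Normal(μ,σ), so the p-quantile of ln T is μ + z_p·σ.
ln(12.8) = 2.549 and ln(60.2) = 4.098; z_{0.33} = -0.4399, z_{0.96} = 1.751.
σ = (4.098 − 2.549)/(1.751 − (-0.4399)) = 0.707.
μ = 2.549 − (-0.4399)·0.707 = 2.860.
E[T] = exp(μ + σ²/2) = exp(2.860 + 0.2498) = 22.4 ms.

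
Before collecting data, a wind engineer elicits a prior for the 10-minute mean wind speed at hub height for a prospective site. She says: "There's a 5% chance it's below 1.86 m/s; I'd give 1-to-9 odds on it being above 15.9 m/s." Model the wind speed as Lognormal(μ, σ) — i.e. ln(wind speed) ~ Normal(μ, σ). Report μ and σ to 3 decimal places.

If T ~ Lognormal(μ,σ) then ln T ~ Normal(μ,σ), so the p-quantile of ln T is μ + z_p·σ.
ln(1.86) = 0.6206 and ln(15.9) = 2.766; z_{0.05} = -1.645, z_{0.9} = 1.282.
σ = (2.766 − 0.6206)/(1.282 − (-1.645)) = 0.733.
μ = 0.6206 − (-1.645)·0.733 = 1.827.

μ ≈ 1.827, σ ≈ 0.733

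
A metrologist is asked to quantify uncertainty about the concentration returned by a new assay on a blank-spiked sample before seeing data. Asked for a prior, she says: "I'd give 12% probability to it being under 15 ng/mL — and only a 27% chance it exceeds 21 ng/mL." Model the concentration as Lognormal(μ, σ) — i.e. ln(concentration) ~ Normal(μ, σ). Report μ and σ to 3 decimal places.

If T ~ Lognormal(μ,σ) then ln T ~ Normal(μ,σ), so the p-quantile of ln T is μ + z_p·σ.
ln(15) = 2.708 and ln(21) = 3.045; z_{0.12} = -1.175, z_{0.73} = 0.6128.
σ = (3.045 − 2.708)/(0.6128 − (-1.175)) = 0.188.
μ = 2.708 − (-1.175)·0.188 = 2.929.

μ ≈ 2.929, σ ≈ 0.188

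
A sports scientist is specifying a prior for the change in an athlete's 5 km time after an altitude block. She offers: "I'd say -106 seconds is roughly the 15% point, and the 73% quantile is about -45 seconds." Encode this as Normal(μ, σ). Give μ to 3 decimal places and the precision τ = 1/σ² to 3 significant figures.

The p-quantile of Normal(μ,σ) is μ + z_p·σ, with z_{0.15} = -1.036 and z_{0.73} = 0.6128.
Eliminate σ: μ = (z₂·x₁ − z₁·x₂)/(z₂ − z₁) = (0.6128·-106 − (-1.036)·-45)/1.649 = -67.666.
Then σ = (x₂ − x₁)/(z₂ − z₁) = (-45 − -106)/1.649 = 36.987.
Precision τ = 1/σ² = 1/36.99² = 0.000731.

μ = -67.666, τ = 0.000731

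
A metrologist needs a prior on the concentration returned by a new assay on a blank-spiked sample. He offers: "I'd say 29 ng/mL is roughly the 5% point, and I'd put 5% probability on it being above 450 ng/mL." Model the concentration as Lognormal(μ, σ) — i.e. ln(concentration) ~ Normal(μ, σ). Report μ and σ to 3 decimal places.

μ ≈ 4.738, σ ≈ 0.833

If T ~ Lognormal(μ,σ) then ln T ~ Normal(μ,σ), so the p-quantile of ln T is μ + z_p·σ.
ln(29) = 3.367 and ln(450) = 6.109; z_{0.05} = -1.645, z_{0.95} = 1.645.
σ = (6.109 − 3.367)/(1.645 − (-1.645)) = 0.833.
μ = 3.367 − (-1.645)·0.833 = 4.738.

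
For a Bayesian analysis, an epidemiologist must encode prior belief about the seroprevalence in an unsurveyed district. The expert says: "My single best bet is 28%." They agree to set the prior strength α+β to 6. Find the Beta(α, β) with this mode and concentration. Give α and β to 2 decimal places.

α = 2.12, β = 3.88

For α,β > 1 the Beta mode is (α−1)/(α+β−2). With α+β = 6, the mode is (α−1)/4.
Set (α−1)/4 = 0.28 → α = 1 + 0.28·4 = 2.12.
β = 6 − α = 3.88.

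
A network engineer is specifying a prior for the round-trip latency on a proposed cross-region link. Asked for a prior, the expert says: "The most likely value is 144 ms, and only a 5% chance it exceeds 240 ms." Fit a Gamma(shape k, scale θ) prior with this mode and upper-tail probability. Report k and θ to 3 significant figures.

k ≈ 11.7, θ ≈ 13.5

Gamma(k,θ) with k>1 has mode (k−1)θ, so θ = 144/(k−1).
Need P(X < 240) = 0.95 with θ tied to k this way. Start at k = 2, θ = 144: P(X<240) ≈ 0.496.
Too low — raise k to concentrate. Iterating converges to k ≈ 11.7.
Then θ = 144/(11.7−1) ≈ 13.5.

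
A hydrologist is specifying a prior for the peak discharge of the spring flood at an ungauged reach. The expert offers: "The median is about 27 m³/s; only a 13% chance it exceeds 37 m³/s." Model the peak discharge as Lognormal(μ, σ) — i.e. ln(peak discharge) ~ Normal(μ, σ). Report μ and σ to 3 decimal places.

If T ~ Lognormal(μ,σ) then ln T ~ Normal(μ,σ), so the p-quantile of ln T is μ + z_p·σ.
ln(27) = 3.296 and ln(37) = 3.611; z_{0.5} = 0, z_{0.87} = 1.126.
σ = (3.611 − 3.296)/(1.126 − (0)) = 0.280.
μ = 3.296 − (0)·0.280 = 3.296.

μ ≈ 3.296, σ ≈ 0.280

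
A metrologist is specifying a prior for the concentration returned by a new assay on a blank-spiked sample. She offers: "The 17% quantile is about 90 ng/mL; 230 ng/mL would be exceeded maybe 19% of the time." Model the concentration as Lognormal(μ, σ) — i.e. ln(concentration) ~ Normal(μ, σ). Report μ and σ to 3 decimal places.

μ ≈ 4.988, σ ≈ 0.512

If T ~ Lognormal(μ,σ) then ln T ~ Normal(μ,σ), so the p-quantile of ln T is μ + z_p·σ.
ln(90) = 4.5 and ln(230) = 5.438; z_{0.17} = -0.9542, z_{0.81} = 0.8779.
σ = (5.438 − 4.5)/(0.8779 − (-0.9542)) = 0.512.
μ = 4.5 − (-0.9542)·0.512 = 4.988.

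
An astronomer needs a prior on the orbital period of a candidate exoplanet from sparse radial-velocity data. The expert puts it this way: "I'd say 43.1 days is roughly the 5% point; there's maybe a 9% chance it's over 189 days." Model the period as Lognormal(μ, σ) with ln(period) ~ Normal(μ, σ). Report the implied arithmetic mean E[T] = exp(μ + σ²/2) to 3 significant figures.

E[T] ≈ 110 days

If T ~ Lognormal(μ,σ) then ln T ~ Normal(μ,σ), so the p-quantile of ln T is μ + z_p·σ.
ln(43.1) = 3.764 and ln(189) = 5.242; z_{0.05} = -1.645, z_{0.91} = 1.341.
σ = (5.242 − 3.764)/(1.341 − (-1.645)) = 0.495.
μ = 3.764 − (-1.645)·0.495 = 4.578.
E[T] = exp(μ + σ²/2) = exp(4.578 + 0.1226) = 110 days.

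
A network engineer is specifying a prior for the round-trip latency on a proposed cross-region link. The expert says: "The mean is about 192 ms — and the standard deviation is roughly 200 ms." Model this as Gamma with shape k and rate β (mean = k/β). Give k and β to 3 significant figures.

For Gamma(k, rate β): mean = k/β, variance = k/β², so CV = 1/√k.
CV = SD/mean = 200/192 = 1.042, hence k = 1/CV² = 0.922.
Then β = k/mean = 0.922/192 = 0.0048.

k ≈ 0.922, β ≈ 0.0048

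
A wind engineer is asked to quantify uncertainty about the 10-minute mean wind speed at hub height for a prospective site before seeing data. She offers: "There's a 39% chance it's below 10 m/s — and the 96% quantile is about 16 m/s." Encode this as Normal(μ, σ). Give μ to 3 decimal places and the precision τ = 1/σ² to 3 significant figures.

For Normal(μ,σ), the p-quantile is μ + z_p·σ. Here z_{0.39} = -0.2793, z_{0.96} = 1.751.
So 10 = μ − 0.2793σ and 16 = μ + 1.751σ.
Subtracting: σ = (16 − 10)/(1.751 − (-0.2793)) = 2.956.
Then μ = 10 − (-0.2793)·2.956 = 10.826.
Precision τ = 1/σ² = 1/2.956² = 0.114.

μ = 10.826, τ = 0.114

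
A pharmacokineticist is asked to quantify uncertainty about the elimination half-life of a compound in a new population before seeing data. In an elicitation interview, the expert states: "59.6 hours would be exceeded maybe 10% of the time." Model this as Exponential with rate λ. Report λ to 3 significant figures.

λ ≈ 0.0386

P(T > 59.6) = e^(−λ·59.6) = 0.1, so λ = −ln(0.1)/59.6 = 0.0386.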